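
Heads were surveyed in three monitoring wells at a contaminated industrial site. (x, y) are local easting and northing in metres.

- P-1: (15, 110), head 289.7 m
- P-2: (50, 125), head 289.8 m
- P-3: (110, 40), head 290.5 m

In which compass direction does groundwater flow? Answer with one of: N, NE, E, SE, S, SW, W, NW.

NW

Taking P-1 as reference: P-2−P-1 = (35, 15, +0.1); P-3−P-1 = (95, -70, +0.8).
Determinant of the coordinate differences = 35·(-70) − 95·15 = -3875.
∂h/∂x = [(+0.1)·(-70) − (+0.8)·15] / -3875 = +0.004903
∂h/∂y = [35·(+0.8) − 95·(+0.1)] / -3875 = -0.004774
Flow = −∇h = (-0.004903 east, +0.004774 north), which points northwest.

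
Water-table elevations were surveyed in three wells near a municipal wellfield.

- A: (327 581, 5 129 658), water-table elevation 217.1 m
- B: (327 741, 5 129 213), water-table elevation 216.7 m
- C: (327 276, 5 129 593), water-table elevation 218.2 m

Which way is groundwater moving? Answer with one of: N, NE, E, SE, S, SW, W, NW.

E

Taking A as reference: B−A = (160, -445, -0.4); C−A = (-305, -65, +1.1).
Solve a·Δx + b·Δy = Δh: det = 160·(-65) − (-305)·(-445) = -146125.
∂h/∂x = [(-0.4)·(-65) − (+1.1)·(-445)] / -146125 = -0.003528
∂h/∂y = [160·(+1.1) − (-305)·(-0.4)] / -146125 = -0.0003695
Flow = −∇h = (+0.003528 east, +0.0003695 north), which points east.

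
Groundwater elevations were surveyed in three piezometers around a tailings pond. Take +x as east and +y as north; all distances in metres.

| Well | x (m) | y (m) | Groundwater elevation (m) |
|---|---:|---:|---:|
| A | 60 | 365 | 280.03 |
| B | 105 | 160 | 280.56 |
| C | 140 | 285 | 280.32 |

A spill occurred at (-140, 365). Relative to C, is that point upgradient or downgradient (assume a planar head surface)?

downgradient

Differences from A: to B (Δx, Δy, Δh) = (45, -205, +0.53); to C = (80, -80, +0.29).
Determinant of the coordinate differences = 45·(-80) − 80·(-205) = 12800.
∂h/∂x = [(+0.53)·(-80) − (+0.29)·(-205)] / 12800 = +0.001332
∂h/∂y = [45·(+0.29) − 80·(+0.53)] / 12800 = -0.002293
Head at (-140, 365) = 280.03 + (+0.001332)·(-200) + (-0.002293)·(0) = 279.76 m.
That is lower than the 280.32 m at C, so the point is downgradient.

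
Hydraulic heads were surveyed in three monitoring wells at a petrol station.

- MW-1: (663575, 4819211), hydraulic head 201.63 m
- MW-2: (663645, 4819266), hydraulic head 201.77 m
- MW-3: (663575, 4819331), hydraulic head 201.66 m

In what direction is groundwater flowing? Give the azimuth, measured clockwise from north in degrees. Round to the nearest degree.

Taking MW-1 as reference: MW-2−MW-1 = (70, 55, +0.14); MW-3−MW-1 = (0, 120, +0.03).
Determinant of the coordinate differences = 70·120 − 0·55 = 8400.
∂h/∂x = [(+0.14)·120 − (+0.03)·55] / 8400 = +0.001804
∂h/∂y = [70·(+0.03) − 0·(+0.14)] / 8400 = +0.0002500
Flow direction (−∇h) has components (-0.001804 E, -0.0002500 N).
Azimuth = atan2(E, N) = atan2(-0.001804, -0.0002500) = 262.1° ≈ 262°.

262°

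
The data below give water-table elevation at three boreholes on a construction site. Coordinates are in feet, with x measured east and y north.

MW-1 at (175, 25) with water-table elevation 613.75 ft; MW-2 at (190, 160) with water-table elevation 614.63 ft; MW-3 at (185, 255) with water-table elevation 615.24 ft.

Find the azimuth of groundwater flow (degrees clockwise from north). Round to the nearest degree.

185°

With h = a·x + b·y + c and MW-1 as origin, the differences give:
  15·a + 135·b = +0.88
  10·a + 230·b = +1.49
Eliminate b (×230 and ×135, subtract): 2100·a = 1.250 → a = ∂h/∂x = +0.0005952
Back-substitute: b = ∂h/∂y = +0.006452.
Flow direction (−∇h) has components (-0.0005952 E, -0.006452 N).
Azimuth = atan2(E, N) = atan2(-0.0005952, -0.006452) = 185.3° ≈ 185°.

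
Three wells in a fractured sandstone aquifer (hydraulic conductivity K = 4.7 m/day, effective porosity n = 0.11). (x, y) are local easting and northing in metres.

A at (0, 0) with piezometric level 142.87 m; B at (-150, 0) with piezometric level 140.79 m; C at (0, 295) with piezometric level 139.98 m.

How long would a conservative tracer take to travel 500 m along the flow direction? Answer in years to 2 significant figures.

1.9 years

∂h/∂x = (140.79 − 142.87) / (-150 − 0) = +0.01387
∂h/∂y = (139.98 − 142.87) / (295 − 0) = -0.009797
|∇h| = √(0.01387² + -0.009797²) = 0.01698
Seepage velocity v = K·i/n = 4.7 × 0.01698 / 0.11 = 0.7255 m/day.
t = 500 / 0.7255 = 689.2 days = 1.89 years.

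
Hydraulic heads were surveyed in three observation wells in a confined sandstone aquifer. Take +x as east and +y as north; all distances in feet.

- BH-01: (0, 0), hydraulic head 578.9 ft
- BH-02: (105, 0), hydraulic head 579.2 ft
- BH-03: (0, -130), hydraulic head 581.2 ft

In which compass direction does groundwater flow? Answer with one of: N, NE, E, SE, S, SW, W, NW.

∂h/∂x = (579.2 − 578.9) / (105 − 0) = +0.002857
∂h/∂y = (581.2 − 578.9) / (-130 − 0) = -0.01769
Flow = −∇h = (-0.002857 east, +0.01769 north), which points north.

N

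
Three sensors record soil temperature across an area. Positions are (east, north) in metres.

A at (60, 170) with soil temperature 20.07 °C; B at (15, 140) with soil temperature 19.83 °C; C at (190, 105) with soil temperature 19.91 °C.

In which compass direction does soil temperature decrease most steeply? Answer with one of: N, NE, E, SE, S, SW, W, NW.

S

Taking A as reference: B−A = (-45, -30, -0.24); C−A = (130, -65, -0.16).
Solve a·Δx + b·Δy = ΔT: det = (-45)·(-65) − 130·(-30) = 6825.
∂T/∂x = [(-0.24)·(-65) − (-0.16)·(-30)] / 6825 = +0.001582
∂T/∂y = [(-45)·(-0.16) − 130·(-0.24)] / 6825 = +0.005626
Steepest decrease is along −∇f = (-0.001582 E, -0.005626 N) → south.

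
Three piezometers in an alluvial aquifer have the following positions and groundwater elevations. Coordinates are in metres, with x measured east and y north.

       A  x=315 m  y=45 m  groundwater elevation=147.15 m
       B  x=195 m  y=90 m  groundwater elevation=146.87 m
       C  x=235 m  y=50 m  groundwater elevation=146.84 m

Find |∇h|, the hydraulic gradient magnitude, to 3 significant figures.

0.00647

Three-point gradient (reference A): Δ to B = (-120, 45, -0.28), Δ to C = (-80, 5, -0.31).
∂h/∂x = +0.004183, ∂h/∂y = +0.004933 (det = 3000).
|∇h| = √(0.004183² + 0.004933²) = 0.006468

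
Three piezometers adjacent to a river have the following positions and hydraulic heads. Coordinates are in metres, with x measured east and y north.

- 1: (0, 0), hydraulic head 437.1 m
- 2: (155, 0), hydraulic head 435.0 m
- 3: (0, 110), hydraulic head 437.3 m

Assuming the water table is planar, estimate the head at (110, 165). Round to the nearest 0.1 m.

435.9 m

∂h/∂x = (435.0 − 437.1) / (155 − 0) = -0.01355
∂h/∂y = (437.3 − 437.1) / (110 − 0) = +0.001818
h(110, 165) = 437.1 + (-0.01355)·(110) + (+0.001818)·(165) = 437.1 -1.490 +0.300 = 435.910 m.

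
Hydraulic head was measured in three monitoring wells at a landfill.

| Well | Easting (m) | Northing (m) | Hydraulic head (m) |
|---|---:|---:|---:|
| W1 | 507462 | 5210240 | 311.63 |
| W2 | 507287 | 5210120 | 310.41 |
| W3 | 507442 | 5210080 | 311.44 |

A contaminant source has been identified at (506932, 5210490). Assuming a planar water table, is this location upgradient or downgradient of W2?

Three-point gradient (reference W1): Δ to W2 = (-175, -120, -1.22), Δ to W3 = (-20, -160, -0.19).
∂h/∂x = +0.006734, ∂h/∂y = +0.0003457 (det = 25600).
Head at (506932, 5210490) = 311.63 + (+0.006734)·(-530) + (+0.0003457)·(250) = 308.15 m.
That is lower than the 310.41 m at W2, so the point is downgradient.

downgradient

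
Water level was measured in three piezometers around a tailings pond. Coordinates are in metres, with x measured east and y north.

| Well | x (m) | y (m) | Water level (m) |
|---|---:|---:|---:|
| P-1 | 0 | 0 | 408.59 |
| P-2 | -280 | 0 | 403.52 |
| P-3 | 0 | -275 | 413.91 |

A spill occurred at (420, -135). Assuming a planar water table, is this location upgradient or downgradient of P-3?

upgradient

∂h/∂x = (403.52 − 408.59) / (-280 − 0) = +0.01811
∂h/∂y = (413.91 − 408.59) / (-275 − 0) = -0.01935
Head at (420, -135) = 408.59 + (+0.01811)·(420) + (-0.01935)·(-135) = 418.81 m.
That is higher than the 413.91 m at P-3, so the point is upgradient.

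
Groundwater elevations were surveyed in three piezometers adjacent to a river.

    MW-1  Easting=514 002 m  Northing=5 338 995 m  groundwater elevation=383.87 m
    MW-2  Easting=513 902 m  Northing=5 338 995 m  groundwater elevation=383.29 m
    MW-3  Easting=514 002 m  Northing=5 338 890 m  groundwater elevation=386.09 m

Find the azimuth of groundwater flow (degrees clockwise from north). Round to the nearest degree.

345°

∂h/∂x = (383.29 − 383.87) / (513902 − 514002) = +0.005800
∂h/∂y = (386.09 − 383.87) / (5338890 − 5338995) = -0.02114
Flow direction (−∇h) has components (-0.005800 E, +0.02114 N).
Azimuth = atan2(E, N) = atan2(-0.005800, +0.02114) = 344.7° ≈ 345°.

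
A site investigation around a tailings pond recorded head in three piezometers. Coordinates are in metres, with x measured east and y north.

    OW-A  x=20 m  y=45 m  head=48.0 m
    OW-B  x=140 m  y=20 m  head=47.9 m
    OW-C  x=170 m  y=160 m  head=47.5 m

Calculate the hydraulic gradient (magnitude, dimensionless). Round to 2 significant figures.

0.0029

Taking OW-A as reference: OW-B−OW-A = (120, -25, -0.1); OW-C−OW-A = (150, 115, -0.5).
Solve a·Δx + b·Δy = Δh: det = 120·115 − 150·(-25) = 17550.
∂h/∂x = [(-0.1)·115 − (-0.5)·(-25)] / 17550 = -0.001368
∂h/∂y = [120·(-0.5) − 150·(-0.1)] / 17550 = -0.002564
|∇h| = √(-0.001368² + -0.002564²) = 0.002906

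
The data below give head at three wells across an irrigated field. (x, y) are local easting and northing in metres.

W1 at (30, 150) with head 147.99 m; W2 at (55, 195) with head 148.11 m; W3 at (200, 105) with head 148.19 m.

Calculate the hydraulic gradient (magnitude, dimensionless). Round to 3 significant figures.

0.00240

With h = a·x + b·y + c and W1 as origin, the differences give:
  25·a + 45·b = +0.12
  170·a + (-45)·b = +0.20
Eliminate b (×(-45) and ×45, subtract): -8775·a = -14.400 → a = ∂h/∂x = +0.001641
Back-substitute: b = ∂h/∂y = +0.001755.
|∇h| = √(0.001641² + 0.001755²) = 0.002403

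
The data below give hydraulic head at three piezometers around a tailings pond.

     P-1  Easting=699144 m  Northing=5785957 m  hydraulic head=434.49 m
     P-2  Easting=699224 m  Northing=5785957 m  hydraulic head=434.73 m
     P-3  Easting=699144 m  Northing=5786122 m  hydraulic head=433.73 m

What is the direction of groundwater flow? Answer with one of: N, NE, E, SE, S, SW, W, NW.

∂h/∂x = (434.73 − 434.49) / (699224 − 699144) = +0.003000
∂h/∂y = (433.73 − 434.49) / (5786122 − 5785957) = -0.004606
Flow = −∇h = (-0.003000 east, +0.004606 north), which points northwest.

NW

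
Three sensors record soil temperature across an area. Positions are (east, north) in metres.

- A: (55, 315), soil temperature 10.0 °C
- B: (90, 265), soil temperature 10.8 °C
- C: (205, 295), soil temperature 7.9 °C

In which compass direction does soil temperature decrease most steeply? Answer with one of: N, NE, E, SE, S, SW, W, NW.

Three-point gradient (reference A): Δ to B = (35, -50, +0.8), Δ to C = (150, -20, -2.1).
∂T/∂x = -0.01779, ∂T/∂y = -0.02846 (det = 6800).
Steepest decrease is along −∇f = (+0.01779 E, +0.02846 N) → northeast.

NE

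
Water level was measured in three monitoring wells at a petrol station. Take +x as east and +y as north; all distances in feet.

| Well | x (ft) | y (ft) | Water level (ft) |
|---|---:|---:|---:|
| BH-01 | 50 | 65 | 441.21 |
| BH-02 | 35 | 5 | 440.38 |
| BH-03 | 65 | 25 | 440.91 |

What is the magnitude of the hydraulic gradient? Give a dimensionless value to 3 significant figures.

Differences from BH-01: to BH-02 (Δx, Δy, Δh) = (-15, -60, -0.83); to BH-03 = (15, -40, -0.30).
Solve a·Δx + b·Δy = Δh: det = (-15)·(-40) − 15·(-60) = 1500.
∂h/∂x = [(-0.83)·(-40) − (-0.30)·(-60)] / 1500 = +0.01013
∂h/∂y = [(-15)·(-0.30) − 15·(-0.83)] / 1500 = +0.01130
|∇h| = √(0.01013² + 0.01130²) = 0.01518

0.0152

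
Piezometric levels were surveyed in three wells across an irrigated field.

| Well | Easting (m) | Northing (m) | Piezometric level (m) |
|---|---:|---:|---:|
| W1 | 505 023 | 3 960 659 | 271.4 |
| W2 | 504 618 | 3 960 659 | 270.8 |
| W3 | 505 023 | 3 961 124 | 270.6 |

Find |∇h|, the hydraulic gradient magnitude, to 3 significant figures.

∂h/∂x = (270.8 − 271.4) / (504618 − 505023) = +0.001481
∂h/∂y = (270.6 − 271.4) / (3961124 − 3960659) = -0.001720
|∇h| = √(0.001481² + -0.001720²) = 0.00227

0.00227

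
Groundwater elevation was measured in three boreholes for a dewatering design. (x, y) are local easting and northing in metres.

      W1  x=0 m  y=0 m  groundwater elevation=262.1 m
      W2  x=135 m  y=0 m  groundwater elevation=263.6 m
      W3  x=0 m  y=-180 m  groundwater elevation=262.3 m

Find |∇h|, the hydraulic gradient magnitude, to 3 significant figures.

0.0112

∂h/∂x = (263.6 − 262.1) / (135 − 0) = +0.01111
∂h/∂y = (262.3 − 262.1) / (-180 − 0) = -0.001111
|∇h| = √(0.01111² + -0.001111²) = 0.01117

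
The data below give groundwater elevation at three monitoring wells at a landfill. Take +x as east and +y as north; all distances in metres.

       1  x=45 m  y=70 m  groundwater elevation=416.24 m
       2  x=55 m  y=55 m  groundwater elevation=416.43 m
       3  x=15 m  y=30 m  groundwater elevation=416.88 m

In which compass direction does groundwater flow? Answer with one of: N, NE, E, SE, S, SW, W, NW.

Three-point gradient (reference 1): Δ to 2 = (10, -15, +0.19), Δ to 3 = (-30, -40, +0.64).
∂h/∂x = -0.002353, ∂h/∂y = -0.01424 (det = -850).
Flow = −∇h = (+0.002353 east, +0.01424 north), which points north.

N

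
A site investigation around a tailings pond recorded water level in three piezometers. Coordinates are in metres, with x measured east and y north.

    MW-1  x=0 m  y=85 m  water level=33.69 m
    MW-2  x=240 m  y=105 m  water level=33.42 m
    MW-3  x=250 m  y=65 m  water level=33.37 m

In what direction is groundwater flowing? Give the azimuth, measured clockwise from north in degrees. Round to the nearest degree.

With h = a·x + b·y + c and MW-1 as origin, the differences give:
  240·a + 20·b = -0.27
  250·a + (-20)·b = -0.32
Eliminate b (×(-20) and ×20, subtract): -9800·a = 11.800 → a = ∂h/∂x = -0.001204
Back-substitute: b = ∂h/∂y = +0.0009490.
Flow direction (−∇h) has components (+0.001204 E, -0.0009490 N).
Azimuth = atan2(E, N) = atan2(+0.001204, -0.0009490) = 128.2° ≈ 128°.

128°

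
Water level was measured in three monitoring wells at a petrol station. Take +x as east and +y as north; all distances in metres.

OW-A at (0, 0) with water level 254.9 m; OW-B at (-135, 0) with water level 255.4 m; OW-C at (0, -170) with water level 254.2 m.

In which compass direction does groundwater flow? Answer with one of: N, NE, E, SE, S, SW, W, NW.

SE

∂h/∂x = (255.4 − 254.9) / (-135 − 0) = -0.003704
∂h/∂y = (254.2 − 254.9) / (-170 − 0) = +0.004118
Flow = −∇h = (+0.003704 east, -0.004118 north), which points southeast.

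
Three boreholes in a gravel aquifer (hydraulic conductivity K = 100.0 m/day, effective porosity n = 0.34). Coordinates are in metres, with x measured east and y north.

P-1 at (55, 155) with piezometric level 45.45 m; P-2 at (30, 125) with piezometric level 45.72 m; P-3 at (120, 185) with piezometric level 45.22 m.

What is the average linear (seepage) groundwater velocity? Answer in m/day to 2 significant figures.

Differences from P-1: to P-2 (Δx, Δy, Δh) = (-25, -30, +0.27); to P-3 = (65, 30, -0.23).
Determinant of the coordinate differences = (-25)·30 − 65·(-30) = 1200.
∂h/∂x = [(+0.27)·30 − (-0.23)·(-30)] / 1200 = +0.0010000
∂h/∂y = [(-25)·(-0.23) − 65·(+0.27)] / 1200 = -0.009833
|∇h| = √(0.0010000² + -0.009833²) = 0.009884
Seepage velocity v = K·i/n = 100.0 × 0.009884 / 0.34 = 2.907 m/day.

2.9 m/day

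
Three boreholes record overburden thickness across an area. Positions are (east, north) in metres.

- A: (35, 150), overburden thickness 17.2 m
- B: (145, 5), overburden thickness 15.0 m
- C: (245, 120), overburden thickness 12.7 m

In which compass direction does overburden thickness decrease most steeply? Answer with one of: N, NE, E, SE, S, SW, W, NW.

E

Taking A as reference: B−A = (110, -145, -2.2); C−A = (210, -30, -4.5).
Solve a·Δx + b·Δy = Δd: det = 110·(-30) − 210·(-145) = 27150.
∂d/∂x = [(-2.2)·(-30) − (-4.5)·(-145)] / 27150 = -0.02160
∂d/∂y = [110·(-4.5) − 210·(-2.2)] / 27150 = -0.001215
Steepest decrease is along −∇f = (+0.02160 E, +0.001215 N) → east.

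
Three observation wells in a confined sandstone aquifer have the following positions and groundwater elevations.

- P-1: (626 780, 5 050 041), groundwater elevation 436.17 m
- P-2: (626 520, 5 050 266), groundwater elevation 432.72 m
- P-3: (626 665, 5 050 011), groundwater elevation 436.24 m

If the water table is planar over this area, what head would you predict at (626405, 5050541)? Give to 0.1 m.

With h = a·x + b·y + c and P-1 as origin, the differences give:
  (-260)·a + 225·b = -3.45
  (-115)·a + (-30)·b = +0.07
Eliminate b (×(-30) and ×225, subtract): 33675·a = 87.750 → a = ∂h/∂x = +0.002606
Back-substitute: b = ∂h/∂y = -0.01232.
h(626405, 5050541) = 436.17 + (+0.002606)·(-375) + (-0.01232)·(500) = 436.17 -0.977 -6.161 = 429.032 m.

429.0 m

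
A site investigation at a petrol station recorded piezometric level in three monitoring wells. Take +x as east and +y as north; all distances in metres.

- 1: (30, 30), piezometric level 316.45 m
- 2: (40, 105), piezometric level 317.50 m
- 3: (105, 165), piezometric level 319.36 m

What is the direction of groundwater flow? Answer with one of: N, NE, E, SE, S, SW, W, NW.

Taking 1 as reference: 2−1 = (10, 75, +1.05); 3−1 = (75, 135, +2.91).
Solve a·Δx + b·Δy = Δh: det = 10·135 − 75·75 = -4275.
∂h/∂x = [(+1.05)·135 − (+2.91)·75] / -4275 = +0.01789
∂h/∂y = [10·(+2.91) − 75·(+1.05)] / -4275 = +0.01161
Flow = −∇h = (-0.01789 east, -0.01161 north), which points southwest.

SW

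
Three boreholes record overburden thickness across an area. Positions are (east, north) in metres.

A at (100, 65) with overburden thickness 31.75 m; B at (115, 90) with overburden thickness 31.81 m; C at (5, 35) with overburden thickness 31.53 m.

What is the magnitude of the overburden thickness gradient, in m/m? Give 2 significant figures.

0.0023 m/m

With d = a·x + b·y + c and A as origin, the differences give:
  15·a + 25·b = +0.06
  (-95)·a + (-30)·b = -0.22
Eliminate b (×(-30) and ×25, subtract): 1925·a = 3.700 → a = ∂d/∂x = +0.001922
Back-substitute: b = ∂d/∂y = +0.001247.
|∇f| = √(0.001922² + 0.001247²) = 0.002291 m/m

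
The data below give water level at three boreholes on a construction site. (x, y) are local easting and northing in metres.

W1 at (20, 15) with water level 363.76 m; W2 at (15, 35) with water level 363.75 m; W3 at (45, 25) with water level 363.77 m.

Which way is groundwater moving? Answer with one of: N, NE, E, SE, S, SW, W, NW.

Differences from W1: to W2 (Δx, Δy, Δh) = (-5, 20, -0.01); to W3 = (25, 10, +0.01).
Determinant of the coordinate differences = (-5)·10 − 25·20 = -550.
∂h/∂x = [(-0.01)·10 − (+0.01)·20] / -550 = +0.0005455
∂h/∂y = [(-5)·(+0.01) − 25·(-0.01)] / -550 = -0.0003636
Flow = −∇h = (-0.0005455 east, +0.0003636 north), which points northwest.

NW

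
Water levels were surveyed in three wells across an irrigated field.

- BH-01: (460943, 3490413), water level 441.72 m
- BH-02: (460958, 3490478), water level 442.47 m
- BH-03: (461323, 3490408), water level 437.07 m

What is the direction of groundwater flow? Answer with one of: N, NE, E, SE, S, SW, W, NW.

With h = a·x + b·y + c and BH-01 as origin, the differences give:
  15·a + 65·b = +0.75
  380·a + (-5)·b = -4.65
Eliminate b (×(-5) and ×65, subtract): -24775·a = 298.500 → a = ∂h/∂x = -0.01205
Back-substitute: b = ∂h/∂y = +0.01432.
Flow = −∇h = (+0.01205 east, -0.01432 north), which points southeast.

SE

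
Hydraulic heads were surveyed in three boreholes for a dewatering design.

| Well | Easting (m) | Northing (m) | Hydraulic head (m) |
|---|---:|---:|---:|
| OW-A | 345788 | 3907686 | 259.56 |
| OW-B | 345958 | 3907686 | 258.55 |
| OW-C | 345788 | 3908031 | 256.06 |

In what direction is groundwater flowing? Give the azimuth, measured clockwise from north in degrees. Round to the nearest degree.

030°

∂h/∂x = (258.55 − 259.56) / (345958 − 345788) = -0.005941
∂h/∂y = (256.06 − 259.56) / (3908031 − 3907686) = -0.01014
Flow direction (−∇h) has components (+0.005941 E, +0.01014 N).
Azimuth = atan2(E, N) = atan2(+0.005941, +0.01014) = 30.4° ≈ 030°.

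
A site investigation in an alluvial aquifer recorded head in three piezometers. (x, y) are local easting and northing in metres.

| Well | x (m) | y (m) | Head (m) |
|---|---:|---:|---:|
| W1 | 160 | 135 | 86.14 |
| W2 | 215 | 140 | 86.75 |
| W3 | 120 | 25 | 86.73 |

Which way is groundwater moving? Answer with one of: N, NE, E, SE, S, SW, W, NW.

Three-point gradient (reference W1): Δ to W2 = (55, 5, +0.61), Δ to W3 = (-40, -110, +0.59).
∂h/∂x = +0.01197, ∂h/∂y = -0.009718 (det = -5850).
Flow = −∇h = (-0.01197 east, +0.009718 north), which points northwest.

NW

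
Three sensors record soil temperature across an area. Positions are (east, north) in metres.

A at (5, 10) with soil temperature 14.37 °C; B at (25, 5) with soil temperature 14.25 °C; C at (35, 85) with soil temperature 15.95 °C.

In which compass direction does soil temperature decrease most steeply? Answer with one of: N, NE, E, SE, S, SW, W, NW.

S

Differences from A: to B (Δx, Δy, Δh) = (20, -5, -0.12); to C = (30, 75, +1.58).
Solve a·Δx + b·Δy = ΔT: det = 20·75 − 30·(-5) = 1650.
∂T/∂x = [(-0.12)·75 − (+1.58)·(-5)] / 1650 = -0.0006667
∂T/∂y = [20·(+1.58) − 30·(-0.12)] / 1650 = +0.02133
Steepest decrease is along −∇f = (+0.0006667 E, -0.02133 N) → south.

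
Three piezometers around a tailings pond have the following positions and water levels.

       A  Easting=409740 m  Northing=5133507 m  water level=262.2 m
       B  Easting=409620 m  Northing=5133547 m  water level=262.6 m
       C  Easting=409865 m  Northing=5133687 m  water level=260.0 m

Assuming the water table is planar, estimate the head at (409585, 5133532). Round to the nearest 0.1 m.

With h = a·x + b·y + c and A as origin, the differences give:
  (-120)·a + 40·b = +0.4
  125·a + 180·b = -2.2
Eliminate b (×180 and ×40, subtract): -26600·a = 160.00 → a = ∂h/∂x = -0.006015
Back-substitute: b = ∂h/∂y = -0.008045.
h(409585, 5133532) = 262.2 + (-0.006015)·(-155) + (-0.008045)·(25) = 262.2 +0.932 -0.201 = 262.931 m.

262.9 m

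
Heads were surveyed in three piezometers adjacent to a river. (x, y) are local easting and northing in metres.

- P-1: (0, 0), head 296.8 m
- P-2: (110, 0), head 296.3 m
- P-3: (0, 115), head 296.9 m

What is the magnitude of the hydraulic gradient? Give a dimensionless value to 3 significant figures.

∂h/∂x = (296.3 − 296.8) / (110 − 0) = -0.004545
∂h/∂y = (296.9 − 296.8) / (115 − 0) = +0.0008696
|∇h| = √(-0.004545² + 0.0008696²) = 0.004627

0.00463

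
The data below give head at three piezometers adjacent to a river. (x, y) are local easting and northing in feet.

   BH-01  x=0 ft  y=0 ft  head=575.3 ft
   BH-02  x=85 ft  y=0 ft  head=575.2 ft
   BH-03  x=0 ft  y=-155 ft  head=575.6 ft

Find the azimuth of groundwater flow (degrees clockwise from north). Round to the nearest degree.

∂h/∂x = (575.2 − 575.3) / (85 − 0) = -0.001176
∂h/∂y = (575.6 − 575.3) / (-155 − 0) = -0.001935
Flow direction (−∇h) has components (+0.001176 E, +0.001935 N).
Azimuth = atan2(E, N) = atan2(+0.001176, +0.001935) = 31.3° ≈ 031°.

031°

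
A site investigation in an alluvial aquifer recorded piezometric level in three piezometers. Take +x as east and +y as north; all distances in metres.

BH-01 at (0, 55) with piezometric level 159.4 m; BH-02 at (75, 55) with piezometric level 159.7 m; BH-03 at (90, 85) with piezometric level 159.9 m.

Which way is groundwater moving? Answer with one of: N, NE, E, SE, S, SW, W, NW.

SW

With h = a·x + b·y + c and BH-01 as origin, the differences give:
  75·a + 0·b = +0.3
  90·a + 30·b = +0.5
Eliminate b (×30 and ×0, subtract): 2250·a = 9.00 → a = ∂h/∂x = +0.004000
Back-substitute: b = ∂h/∂y = +0.004667.
Flow = −∇h = (-0.004000 east, -0.004667 north), which points southwest.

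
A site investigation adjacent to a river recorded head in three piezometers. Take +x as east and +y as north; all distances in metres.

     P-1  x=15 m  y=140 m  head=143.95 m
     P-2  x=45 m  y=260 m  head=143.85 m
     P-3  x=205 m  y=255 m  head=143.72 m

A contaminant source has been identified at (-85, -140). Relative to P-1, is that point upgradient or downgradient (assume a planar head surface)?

upgradient

Taking P-1 as reference: P-2−P-1 = (30, 120, -0.10); P-3−P-1 = (190, 115, -0.23).
Determinant of the coordinate differences = 30·115 − 190·120 = -19350.
∂h/∂x = [(-0.10)·115 − (-0.23)·120] / -19350 = -0.0008320
∂h/∂y = [30·(-0.23) − 190·(-0.10)] / -19350 = -0.0006253
Head at (-85, -140) = 143.95 + (-0.0008320)·(-100) + (-0.0006253)·(-280) = 144.21 m.
That is higher than the 143.95 m at P-1, so the point is upgradient.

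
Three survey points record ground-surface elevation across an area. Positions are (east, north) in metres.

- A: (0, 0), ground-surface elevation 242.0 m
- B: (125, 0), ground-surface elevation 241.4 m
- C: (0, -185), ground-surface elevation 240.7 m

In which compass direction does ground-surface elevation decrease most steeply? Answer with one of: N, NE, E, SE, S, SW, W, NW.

∂z/∂x = (241.4 − 242.0) / (125 − 0) = -0.004800
∂z/∂y = (240.7 − 242.0) / (-185 − 0) = +0.007027
Steepest decrease is along −∇f = (+0.004800 E, -0.007027 N) → southeast.

SE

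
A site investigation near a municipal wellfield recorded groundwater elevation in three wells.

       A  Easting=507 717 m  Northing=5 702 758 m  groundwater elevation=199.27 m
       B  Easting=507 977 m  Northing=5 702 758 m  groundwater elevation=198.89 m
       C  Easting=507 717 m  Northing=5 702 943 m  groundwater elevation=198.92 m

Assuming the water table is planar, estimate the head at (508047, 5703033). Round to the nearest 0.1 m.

∂h/∂x = (198.89 − 199.27) / (507977 − 507717) = -0.001462
∂h/∂y = (198.92 − 199.27) / (5702943 − 5702758) = -0.001892
h(508047, 5703033) = 199.27 + (-0.001462)·(330) + (-0.001892)·(275) = 199.27 -0.482 -0.520 = 198.267 m.

198.3 m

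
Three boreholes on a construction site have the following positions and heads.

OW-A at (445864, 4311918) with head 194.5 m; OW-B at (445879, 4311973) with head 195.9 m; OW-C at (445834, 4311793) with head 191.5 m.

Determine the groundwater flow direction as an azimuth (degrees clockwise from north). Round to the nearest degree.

With h = a·x + b·y + c and OW-A as origin, the differences give:
  15·a + 55·b = +1.4
  (-30)·a + (-125)·b = -3.0
Eliminate b (×(-125) and ×55, subtract): -225·a = -10.00 → a = ∂h/∂x = +0.04444
Back-substitute: b = ∂h/∂y = +0.01333.
Flow direction (−∇h) has components (-0.04444 E, -0.01333 N).
Azimuth = atan2(E, N) = atan2(-0.04444, -0.01333) = 253.3° ≈ 253°.

253°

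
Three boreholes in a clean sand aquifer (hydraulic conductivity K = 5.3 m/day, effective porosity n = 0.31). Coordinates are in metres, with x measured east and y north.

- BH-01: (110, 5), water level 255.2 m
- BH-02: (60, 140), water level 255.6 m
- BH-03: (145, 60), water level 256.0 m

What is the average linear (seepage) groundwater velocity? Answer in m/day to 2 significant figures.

0.23 m/day

Taking BH-01 as reference: BH-02−BH-01 = (-50, 135, +0.4); BH-03−BH-01 = (35, 55, +0.8).
Solve a·Δx + b·Δy = Δh: det = (-50)·55 − 35·135 = -7475.
∂h/∂x = [(+0.4)·55 − (+0.8)·135] / -7475 = +0.01151
∂h/∂y = [(-50)·(+0.8) − 35·(+0.4)] / -7475 = +0.007224
|∇h| = √(0.01151² + 0.007224²) = 0.01359
Seepage velocity v = K·i/n = 5.3 × 0.01359 / 0.31 = 0.2323 m/day.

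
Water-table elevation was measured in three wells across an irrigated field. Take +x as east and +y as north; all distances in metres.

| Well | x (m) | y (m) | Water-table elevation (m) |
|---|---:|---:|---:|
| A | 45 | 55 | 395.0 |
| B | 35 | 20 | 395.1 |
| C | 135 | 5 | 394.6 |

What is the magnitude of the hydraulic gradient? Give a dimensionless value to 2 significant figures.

Differences from A: to B (Δx, Δy, Δh) = (-10, -35, +0.1); to C = (90, -50, -0.4).
Solve a·Δx + b·Δy = Δh: det = (-10)·(-50) − 90·(-35) = 3650.
∂h/∂x = [(+0.1)·(-50) − (-0.4)·(-35)] / 3650 = -0.005205
∂h/∂y = [(-10)·(-0.4) − 90·(+0.1)] / 3650 = -0.001370
|∇h| = √(-0.005205² + -0.001370²) = 0.005382

0.0054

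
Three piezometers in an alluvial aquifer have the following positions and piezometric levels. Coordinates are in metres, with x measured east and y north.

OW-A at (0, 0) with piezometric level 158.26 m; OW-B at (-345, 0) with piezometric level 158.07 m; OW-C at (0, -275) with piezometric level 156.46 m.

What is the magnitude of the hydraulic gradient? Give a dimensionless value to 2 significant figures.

∂h/∂x = (158.07 − 158.26) / (-345 − 0) = +0.0005507
∂h/∂y = (156.46 − 158.26) / (-275 − 0) = +0.006545
|∇h| = √(0.0005507² + 0.006545²) = 0.006568

0.0066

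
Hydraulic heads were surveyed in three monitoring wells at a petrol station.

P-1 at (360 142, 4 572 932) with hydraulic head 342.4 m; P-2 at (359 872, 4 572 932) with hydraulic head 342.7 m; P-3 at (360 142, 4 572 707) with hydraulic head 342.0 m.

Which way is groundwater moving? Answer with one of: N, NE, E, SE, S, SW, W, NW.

∂h/∂x = (342.7 − 342.4) / (359872 − 360142) = -0.001111
∂h/∂y = (342.0 − 342.4) / (4572707 − 4572932) = +0.001778
Flow = −∇h = (+0.001111 east, -0.001778 north), which points southeast.

SE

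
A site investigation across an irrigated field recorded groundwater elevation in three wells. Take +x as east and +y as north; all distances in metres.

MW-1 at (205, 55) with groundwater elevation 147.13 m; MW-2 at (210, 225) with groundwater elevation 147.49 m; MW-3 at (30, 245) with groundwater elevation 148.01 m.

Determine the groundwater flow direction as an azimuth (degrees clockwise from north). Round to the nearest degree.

Three-point gradient (reference MW-1): Δ to MW-2 = (5, 170, +0.36), Δ to MW-3 = (-175, 190, +0.88).
∂h/∂x = -0.002645, ∂h/∂y = +0.002195 (det = 30700).
Flow direction (−∇h) has components (+0.002645 E, -0.002195 N).
Azimuth = atan2(E, N) = atan2(+0.002645, -0.002195) = 129.7° ≈ 130°.

130°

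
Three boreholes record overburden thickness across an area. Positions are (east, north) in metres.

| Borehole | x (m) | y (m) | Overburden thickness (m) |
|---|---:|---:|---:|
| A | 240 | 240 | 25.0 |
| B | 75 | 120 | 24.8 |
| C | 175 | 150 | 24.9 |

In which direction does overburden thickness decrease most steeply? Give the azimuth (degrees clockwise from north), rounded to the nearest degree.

With d = a·x + b·y + c and A as origin, the differences give:
  (-165)·a + (-120)·b = -0.2
  (-65)·a + (-90)·b = -0.1
Eliminate b (×(-90) and ×(-120), subtract): 7050·a = 6.00 → a = ∂d/∂x = +0.0008511
Back-substitute: b = ∂d/∂y = +0.0004965.
Steepest decrease is along −∇f: components (-0.0008511 E, -0.0004965 N).
Azimuth = atan2(-0.0008511, -0.0004965) = 239.7° ≈ 240°.

240°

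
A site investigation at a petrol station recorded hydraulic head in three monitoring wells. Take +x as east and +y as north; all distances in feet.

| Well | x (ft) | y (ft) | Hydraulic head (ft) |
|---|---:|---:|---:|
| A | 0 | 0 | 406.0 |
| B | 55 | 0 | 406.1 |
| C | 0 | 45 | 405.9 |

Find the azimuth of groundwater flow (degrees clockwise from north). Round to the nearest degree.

∂h/∂x = (406.1 − 406.0) / (55 − 0) = +0.001818
∂h/∂y = (405.9 − 406.0) / (45 − 0) = -0.002222
Flow direction (−∇h) has components (-0.001818 E, +0.002222 N).
Azimuth = atan2(E, N) = atan2(-0.001818, +0.002222) = 320.7° ≈ 321°.

321°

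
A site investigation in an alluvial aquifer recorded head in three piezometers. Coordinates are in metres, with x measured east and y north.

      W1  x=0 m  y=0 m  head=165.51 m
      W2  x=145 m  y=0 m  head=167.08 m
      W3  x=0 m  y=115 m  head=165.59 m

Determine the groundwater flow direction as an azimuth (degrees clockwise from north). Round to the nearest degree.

∂h/∂x = (167.08 − 165.51) / (145 − 0) = +0.01083
∂h/∂y = (165.59 − 165.51) / (115 − 0) = +0.0006957
Flow direction (−∇h) has components (-0.01083 E, -0.0006957 N).
Azimuth = atan2(E, N) = atan2(-0.01083, -0.0006957) = 266.3° ≈ 266°.

266°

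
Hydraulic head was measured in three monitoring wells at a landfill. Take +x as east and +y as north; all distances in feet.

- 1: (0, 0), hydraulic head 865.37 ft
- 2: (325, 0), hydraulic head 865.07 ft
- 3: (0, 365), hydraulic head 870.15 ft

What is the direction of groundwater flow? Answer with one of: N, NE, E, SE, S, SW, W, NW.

∂h/∂x = (865.07 − 865.37) / (325 − 0) = -0.0009231
∂h/∂y = (870.15 − 865.37) / (365 − 0) = +0.01310
Flow = −∇h = (+0.0009231 east, -0.01310 north), which points south.

S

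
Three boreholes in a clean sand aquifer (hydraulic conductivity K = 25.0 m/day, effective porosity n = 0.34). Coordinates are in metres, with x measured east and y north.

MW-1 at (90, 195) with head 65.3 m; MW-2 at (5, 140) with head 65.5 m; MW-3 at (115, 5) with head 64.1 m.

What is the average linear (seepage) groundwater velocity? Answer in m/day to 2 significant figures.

With h = a·x + b·y + c and MW-1 as origin, the differences give:
  (-85)·a + (-55)·b = +0.2
  25·a + (-190)·b = -1.2
Eliminate b (×(-190) and ×(-55), subtract): 17525·a = -104.00 → a = ∂h/∂x = -0.005934
Back-substitute: b = ∂h/∂y = +0.005535.
|∇h| = √(-0.005934² + 0.005535²) = 0.008115
Seepage velocity v = K·i/n = 25.0 × 0.008115 / 0.34 = 0.5967 m/day.

0.60 m/day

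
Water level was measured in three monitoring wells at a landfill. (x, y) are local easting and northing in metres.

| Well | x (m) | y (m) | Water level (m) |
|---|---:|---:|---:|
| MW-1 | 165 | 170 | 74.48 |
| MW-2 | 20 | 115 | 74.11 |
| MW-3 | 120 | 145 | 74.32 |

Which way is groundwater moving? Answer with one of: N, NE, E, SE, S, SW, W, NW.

Taking MW-1 as reference: MW-2−MW-1 = (-145, -55, -0.37); MW-3−MW-1 = (-45, -25, -0.16).
Solve a·Δx + b·Δy = Δh: det = (-145)·(-25) − (-45)·(-55) = 1150.
∂h/∂x = [(-0.37)·(-25) − (-0.16)·(-55)] / 1150 = +0.0003913
∂h/∂y = [(-145)·(-0.16) − (-45)·(-0.37)] / 1150 = +0.005696
Flow = −∇h = (-0.0003913 east, -0.005696 north), which points south.

S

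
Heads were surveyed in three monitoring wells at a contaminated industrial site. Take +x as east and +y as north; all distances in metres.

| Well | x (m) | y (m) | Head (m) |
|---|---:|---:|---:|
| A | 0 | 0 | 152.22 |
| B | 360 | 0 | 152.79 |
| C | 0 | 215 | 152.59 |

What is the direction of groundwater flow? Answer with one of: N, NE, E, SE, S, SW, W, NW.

∂h/∂x = (152.79 − 152.22) / (360 − 0) = +0.001583
∂h/∂y = (152.59 − 152.22) / (215 − 0) = +0.001721
Flow = −∇h = (-0.001583 east, -0.001721 north), which points southwest.

SW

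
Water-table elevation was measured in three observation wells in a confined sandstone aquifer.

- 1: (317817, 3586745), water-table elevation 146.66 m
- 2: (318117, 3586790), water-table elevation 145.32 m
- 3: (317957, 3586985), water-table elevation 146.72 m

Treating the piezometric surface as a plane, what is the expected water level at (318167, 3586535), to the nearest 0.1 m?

Three-point gradient (reference 1): Δ to 2 = (300, 45, -1.34), Δ to 3 = (140, 240, +0.06).
∂h/∂x = -0.004936, ∂h/∂y = +0.003129 (det = 65700).
h(318167, 3586535) = 146.66 + (-0.004936)·(350) + (+0.003129)·(-210) = 146.66 -1.728 -0.657 = 144.275 m.

144.3 m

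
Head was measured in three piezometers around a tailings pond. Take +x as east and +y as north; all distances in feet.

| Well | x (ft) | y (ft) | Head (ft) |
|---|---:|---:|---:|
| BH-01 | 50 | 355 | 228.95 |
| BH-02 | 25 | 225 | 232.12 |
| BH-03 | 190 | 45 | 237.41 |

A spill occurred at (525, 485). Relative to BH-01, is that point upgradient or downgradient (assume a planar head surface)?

downgradient

Differences from BH-01: to BH-02 (Δx, Δy, Δh) = (-25, -130, +3.17); to BH-03 = (140, -310, +8.46).
Determinant of the coordinate differences = (-25)·(-310) − 140·(-130) = 25950.
∂h/∂x = [(+3.17)·(-310) − (+8.46)·(-130)] / 25950 = +0.004513
∂h/∂y = [(-25)·(+8.46) − 140·(+3.17)] / 25950 = -0.02525
Head at (525, 485) = 228.95 + (+0.004513)·(475) + (-0.02525)·(130) = 227.81 ft.
That is lower than the 228.95 ft at BH-01, so the point is downgradient.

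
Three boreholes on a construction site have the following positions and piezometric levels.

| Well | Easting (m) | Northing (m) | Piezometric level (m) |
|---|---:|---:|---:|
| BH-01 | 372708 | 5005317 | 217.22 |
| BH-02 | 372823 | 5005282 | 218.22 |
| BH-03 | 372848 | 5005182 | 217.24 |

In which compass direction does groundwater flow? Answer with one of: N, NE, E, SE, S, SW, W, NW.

SW

With h = a·x + b·y + c and BH-01 as origin, the differences give:
  115·a + (-35)·b = +1.00
  140·a + (-135)·b = +0.02
Eliminate b (×(-135) and ×(-35), subtract): -10625·a = -134.300 → a = ∂h/∂x = +0.01264
Back-substitute: b = ∂h/∂y = +0.01296.
Flow = −∇h = (-0.01264 east, -0.01296 north), which points southwest.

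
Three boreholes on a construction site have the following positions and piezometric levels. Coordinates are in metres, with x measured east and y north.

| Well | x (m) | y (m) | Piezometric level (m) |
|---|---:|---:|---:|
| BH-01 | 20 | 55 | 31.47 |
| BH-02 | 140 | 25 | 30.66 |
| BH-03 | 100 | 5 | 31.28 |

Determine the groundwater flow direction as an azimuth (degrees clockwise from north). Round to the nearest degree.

040°

Taking BH-01 as reference: BH-02−BH-01 = (120, -30, -0.81); BH-03−BH-01 = (80, -50, -0.19).
Determinant of the coordinate differences = 120·(-50) − 80·(-30) = -3600.
∂h/∂x = [(-0.81)·(-50) − (-0.19)·(-30)] / -3600 = -0.009667
∂h/∂y = [120·(-0.19) − 80·(-0.81)] / -3600 = -0.01167
Flow direction (−∇h) has components (+0.009667 E, +0.01167 N).
Azimuth = atan2(E, N) = atan2(+0.009667, +0.01167) = 39.6° ≈ 040°.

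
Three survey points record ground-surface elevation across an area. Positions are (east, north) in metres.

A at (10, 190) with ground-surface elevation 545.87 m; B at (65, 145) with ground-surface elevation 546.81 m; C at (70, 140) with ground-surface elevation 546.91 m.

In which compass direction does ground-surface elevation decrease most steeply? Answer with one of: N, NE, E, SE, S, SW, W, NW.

With z = a·x + b·y + c and A as origin, the differences give:
  55·a + (-45)·b = +0.94
  60·a + (-50)·b = +1.04
Eliminate b (×(-50) and ×(-45), subtract): -50·a = -0.200 → a = ∂z/∂x = +0.004000
Back-substitute: b = ∂z/∂y = -0.01600.
Steepest decrease is along −∇f = (-0.004000 E, +0.01600 N) → north.

N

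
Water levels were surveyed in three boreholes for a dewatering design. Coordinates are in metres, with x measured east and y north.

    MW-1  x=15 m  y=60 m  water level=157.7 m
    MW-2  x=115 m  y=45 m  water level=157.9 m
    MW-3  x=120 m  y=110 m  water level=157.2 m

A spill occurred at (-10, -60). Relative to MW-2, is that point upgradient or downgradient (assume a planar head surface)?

With h = a·x + b·y + c and MW-1 as origin, the differences give:
  100·a + (-15)·b = +0.2
  105·a + 50·b = -0.5
Eliminate b (×50 and ×(-15), subtract): 6575·a = 2.50 → a = ∂h/∂x = +0.0003802
Back-substitute: b = ∂h/∂y = -0.01080.
Head at (-10, -60) = 157.7 + (+0.0003802)·(-25) + (-0.01080)·(-120) = 158.99 m.
That is higher than the 157.9 m at MW-2, so the point is upgradient.

upgradient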